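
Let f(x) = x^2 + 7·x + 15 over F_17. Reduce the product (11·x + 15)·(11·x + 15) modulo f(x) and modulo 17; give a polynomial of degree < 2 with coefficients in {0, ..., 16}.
a · b ≡ 10·x + 8 (mod f(x))

Multiply as integer polynomials: a · b = 121·x^2 + 330·x + 225. Reducing coefficients mod 17: a · b ≡ 2·x^2 + 7·x + 4. Now divide by f(x) = x^2 + 7·x + 15 in F_17[x], eliminating the leading term at each step:
  leading term 2·x^2: subtract (2)·f(x) = 2·x^2 + 14·x + 13, leaving 10·x + 8 (coefficients mod 17)
The degree is now < 2, so this is the remainder. Hence a · b ≡ 10·x + 8 in F_17[x]/(f).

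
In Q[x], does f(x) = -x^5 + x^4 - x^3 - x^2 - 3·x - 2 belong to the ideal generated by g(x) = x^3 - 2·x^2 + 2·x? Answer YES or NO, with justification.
In Q[x] the ideal (g) consists of all multiples of g, so f ∈ (g) iff g | f, i.e. iff the remainder of f on division by g is 0. Divide f by g (g is monic, so eliminate the leading term of the running remainder at each step):
  leading term -x^5: subtract (-x^2)·g(x) = -x^5 + 2·x^4 - 2·x^3, leaving -x^4 + x^3 - x^2 - 3·x - 2
  leading term -x^4: subtract (-x)·g(x) = -x^4 + 2·x^3 - 2·x^2, leaving -x^3 + x^2 - 3·x - 2
  leading term -x^3: subtract (-1)·g(x) = -x^3 + 2·x^2 - 2·x, leaving -x^2 - x - 2
The remainder r(x) = -x^2 - x - 2 ≠ 0 (and deg r < deg g), so g ∤ f, i.e. f ∉ (g).

Final answer: NO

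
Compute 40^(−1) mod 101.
Apply the extended Euclidean algorithm to (101, 40), tracking rows (r, s, t) with s·101 + t·40 = r. Each division r_prev = q·r_cur + r_new produces the new row as (previous row) − q·(current row):
  row A: (101, 1, 0)   [1·101 + 0·40 = 101]
  row B: (40, 0, 1)   [0·101 + 1·40 = 40]
  101 = 2·40 + 21   → row C = row A − 2·row B = (21, 1, −2)   [check: 1·101 − 2·40 = 21]
  40 = 1·21 + 19   → row D = row B − 1·row C = (19, −1, 3)   [check: −1·101 + 3·40 = 19]
  21 = 1·19 + 2   → row E = row C − 1·row D = (2, 2, −5)   [check: 2·101 − 5·40 = 2]
  19 = 9·2 + 1   → row F = row D − 9·row E = (1, −19, 48)   [check: −19·101 + 48·40 = 1]
  2 = 2·1 + 0   → remainder 0, stop. gcd = 1 (last nonzero row F).
The gcd is 1, so 40 is invertible mod 101. The last nonzero row gives −19·101 + 48·40 = 1, so t = 48. So 40^(−1) ≡ 48 (mod 101). Verify: 40 · 48 = 1920 ≡ 1 (mod 101). ✓

Final answer: 40^(−1) ≡ 48 (mod 101)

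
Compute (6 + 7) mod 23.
13

Both summands are already reduced mod 23. 6 + 7 = 13; 13 = 0·23 + 13, so (6 + 7) mod 23 = 13.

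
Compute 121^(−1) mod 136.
121^(−1) ≡ 9 (mod 136)

Apply the extended Euclidean algorithm to (136, 121), tracking rows (r, s, t) with s·136 + t·121 = r. Each division r_prev = q·r_cur + r_new produces the new row as (previous row) − q·(current row):
  row A: (136, 1, 0)   [1·136 + 0·121 = 136]
  row B: (121, 0, 1)   [0·136 + 1·121 = 121]
  136 = 1·121 + 15   → row C = row A − 1·row B = (15, 1, −1)   [check: 1·136 − 1·121 = 15]
  121 = 8·15 + 1   → row D = row B − 8·row C = (1, −8, 9)   [check: −8·136 + 9·121 = 1]
  15 = 15·1 + 0   → remainder 0, stop. gcd = 1 (last nonzero row D).
The gcd is 1, so 121 is invertible mod 136. The last nonzero row gives −8·136 + 9·121 = 1, so t = 9. So 121^(−1) ≡ 9 (mod 136). Verify: 121 · 9 = 1089 ≡ 1 (mod 136). ✓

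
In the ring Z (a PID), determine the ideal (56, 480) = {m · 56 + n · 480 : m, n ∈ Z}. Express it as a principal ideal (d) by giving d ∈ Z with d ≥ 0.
In the PID Z, (a, b) is generated by gcd(a, b). Compute gcd(480, 56) with the extended Euclidean algorithm, tracking rows (r, s, t) with s·480 + t·56 = r:
  row A: (480, 1, 0)   [1·480 + 0·56 = 480]
  row B: (56, 0, 1)   [0·480 + 1·56 = 56]
  480 = 8·56 + 32   → row C = row A − 8·row B = (32, 1, −8)   [check: 1·480 − 8·56 = 32]
  56 = 1·32 + 24   → row D = row B − 1·row C = (24, −1, 9)   [check: −1·480 + 9·56 = 24]
  32 = 1·24 + 8   → row E = row C − 1·row D = (8, 2, −17)   [check: 2·480 − 17·56 = 8]
  24 = 3·8 + 0   → remainder 0, stop. gcd = 8 (last nonzero row E).
So gcd(56, 480) = 8, with Bézout identity 2·480 − 17·56 = 8. Containment (⊇): the Bézout identity exhibits 8 as an element of (56, 480), giving (8) ⊆ (56, 480). Containment (⊆): since 8 | 56 and 8 | 480 (56 = 8·7, 480 = 8·60), every Z-linear combination of 56 and 480 is divisible by 8, so (56, 480) ⊆ (8). Therefore (56, 480) = (8), d = 8.

Final answer: (56, 480) = (8); d = 8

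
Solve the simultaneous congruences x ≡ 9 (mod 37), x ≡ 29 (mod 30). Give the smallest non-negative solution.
The moduli 37, 30 are pairwise coprime, so by the CRT there is a unique solution mod 37·30 = 1110.
Solve by successive substitution. Start with x ≡ 9 (mod 37).
  Combine with x ≡ 29 (mod 30): write x = 9 + 37·t and require 9 + 37·t ≡ 29 (mod 30), i.e. 37·t ≡ 29 − 9 ≡ 20 (mod 30). Since 37^(−1) ≡ 13 (mod 30) (37 ≡ 7 (mod 30)), t ≡ 13·20 ≡ 20 (mod 30). So x ≡ 9 + 37·20 = 749 (mod 1110).
Unique solution in [0, 1110): x = 749.

Final answer: x ≡ 749 (mod 1110); the representative in [0, 1110) is 749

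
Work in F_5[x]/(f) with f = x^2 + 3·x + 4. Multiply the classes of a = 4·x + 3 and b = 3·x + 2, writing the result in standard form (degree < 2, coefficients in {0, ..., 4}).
Multiply as integer polynomials: a · b = 12·x^2 + 17·x + 6. Reducing coefficients mod 5: a · b ≡ 2·x^2 + 2·x + 1. Now divide by f(x) = x^2 + 3·x + 4 in F_5[x], eliminating the leading term at each step:
  leading term 2·x^2: subtract (2)·f(x) = 2·x^2 + x + 3, leaving x + 3 (coefficients mod 5)
The degree is now < 2, so this is the remainder. Hence a · b ≡ x + 3 in F_5[x]/(f).

Final answer: a · b ≡ x + 3 (mod f(x))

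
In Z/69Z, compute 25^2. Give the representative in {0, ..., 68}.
4

Use repeated squaring. Binary(2) = 10. Walk through the bits of the exponent 2 left-to-right: at each bit after the leading one, square the running value, then multiply by 25 if the bit is 1 (always reducing mod 69):
  bit 1 = 1 (leading): start with 25.
  bit 2 = 0: square 25^2 = 625 ≡ 4 (mod 69).
Final value: 25^2 ≡ 4 (mod 69).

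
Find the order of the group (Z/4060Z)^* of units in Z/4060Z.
|(Z/4060Z)^*| = 1344

(Z/4060Z)^* consists of the classes a with gcd(a, 4060) = 1, so its order is φ(4060). φ is multiplicative, with φ(p^e) = p^e − p^(e−1). Factorise 4060 = 2^2 · 5 · 7 · 29. Then
  φ(4060) = (2^2 − 2^1) · (5 − 1) · (7 − 1) · (29 − 1) = 2 · 4 · 6 · 28 = 1344.
Thus |(Z/4060Z)^*| = 1344.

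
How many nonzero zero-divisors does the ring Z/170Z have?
In Z/170Z each nonzero element is either a unit (gcd with 170 is 1) or a zero-divisor (gcd > 1). The number of units is φ(170): factorise 170 = 2 · 5 · 17, so φ(170) = (2 − 1) · (5 − 1) · (17 − 1) = 1 · 4 · 16 = 64. The nonzero elements number 170 − 1 = 169. Hence the nonzero zero-divisors number 169 − 64 = 105.

Final answer: Z/170Z has 105 nonzero zero-divisors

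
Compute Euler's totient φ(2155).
φ is multiplicative, with φ(p^e) = p^e − p^(e−1). Factorise 2155 = 5 · 431. Then
  φ(2155) = (5 − 1) · (431 − 1) = 4 · 430 = 1720.

Final answer: φ(2155) = 1720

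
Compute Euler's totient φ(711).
φ(711) = 468

φ is multiplicative, with φ(p^e) = p^e − p^(e−1). Factorise 711 = 3^2 · 79. Then
  φ(711) = (3^2 − 3^1) · (79 − 1) = 6 · 78 = 468.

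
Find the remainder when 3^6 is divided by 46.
Use repeated squaring. Binary(6) = 110. Walk through the bits of the exponent 6 left-to-right: at each bit after the leading one, square the running value, then multiply by 3 if the bit is 1 (always reducing mod 46):
  bit 1 = 1 (leading): start with 3.
  bit 2 = 1: square 3^2 = 9; bit is 1, so multiply 9·3 = 27 (mod 46).
  bit 3 = 0: square 27^2 = 729 ≡ 39 (mod 46).
Final value: 3^6 ≡ 39 (mod 46).

Final answer: 39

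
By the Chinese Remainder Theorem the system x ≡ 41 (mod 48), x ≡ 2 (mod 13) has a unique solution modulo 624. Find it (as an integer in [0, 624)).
The moduli 48, 13 are pairwise coprime, so by the CRT there is a unique solution mod 48·13 = 624.
Solve by successive substitution. Start with x ≡ 41 (mod 48).
  Combine with x ≡ 2 (mod 13): write x = 41 + 48·t and require 41 + 48·t ≡ 2 (mod 13), i.e. 48·t ≡ 2 − 41 ≡ 0 (mod 13). Since 48^(−1) ≡ 3 (mod 13) (48 ≡ 9 (mod 13)), t ≡ 3·0 ≡ 0 (mod 13). So x ≡ 41 + 48·0 = 41 (mod 624).
Unique solution in [0, 624): x = 41.

Final answer: x ≡ 41 (mod 624); the representative in [0, 624) is 41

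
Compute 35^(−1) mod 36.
35^(−1) ≡ 35 (mod 36)

Apply the extended Euclidean algorithm to (36, 35), tracking rows (r, s, t) with s·36 + t·35 = r. Each division r_prev = q·r_cur + r_new produces the new row as (previous row) − q·(current row):
  row A: (36, 1, 0)   [1·36 + 0·35 = 36]
  row B: (35, 0, 1)   [0·36 + 1·35 = 35]
  36 = 1·35 + 1   → row C = row A − 1·row B = (1, 1, −1)   [check: 1·36 − 1·35 = 1]
  35 = 35·1 + 0   → remainder 0, stop. gcd = 1 (last nonzero row C).
The gcd is 1, so 35 is invertible mod 36. The last nonzero row gives 1·36 − 1·35 = 1, so t = −1. So 35^(−1) ≡ −1 ≡ 35 (mod 36). Verify: 35 · 35 = 1225 ≡ 1 (mod 36). ✓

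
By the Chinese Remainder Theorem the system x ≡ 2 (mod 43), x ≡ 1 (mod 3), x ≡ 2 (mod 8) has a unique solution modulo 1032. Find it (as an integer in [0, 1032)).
The moduli 43, 3, 8 are pairwise coprime, so by the CRT there is a unique solution mod 43·3·8 = 1032.
Solve by successive substitution. Start with x ≡ 2 (mod 43).
  Combine with x ≡ 1 (mod 3): write x = 2 + 43·t and require 2 + 43·t ≡ 1 (mod 3), i.e. 43·t ≡ 1 − 2 ≡ 2 (mod 3). Since 43^(−1) ≡ 1 (mod 3) (43 ≡ 1 (mod 3)), t ≡ 1·2 ≡ 2 (mod 3). So x ≡ 2 + 43·2 = 88 (mod 129).
  Combine with x ≡ 2 (mod 8): write x = 88 + 129·t and require 88 + 129·t ≡ 2 (mod 8), i.e. 129·t ≡ 2 − 88 ≡ 2 (mod 8). Since 129^(−1) ≡ 1 (mod 8) (129 ≡ 1 (mod 8)), t ≡ 1·2 ≡ 2 (mod 8). So x ≡ 88 + 129·2 = 346 (mod 1032).
Unique solution in [0, 1032): x = 346.

Final answer: x ≡ 346 (mod 1032); the representative in [0, 1032) is 346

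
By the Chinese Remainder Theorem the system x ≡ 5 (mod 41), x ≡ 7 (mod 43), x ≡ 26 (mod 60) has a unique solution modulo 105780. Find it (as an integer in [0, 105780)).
x ≡ 59906 (mod 105780); the representative in [0, 105780) is 59906

The moduli 41, 43, 60 are pairwise coprime, so by the CRT there is a unique solution mod 41·43·60 = 105780.
Solve by successive substitution. Start with x ≡ 5 (mod 41).
  Combine with x ≡ 7 (mod 43): write x = 5 + 41·t and require 5 + 41·t ≡ 7 (mod 43), i.e. 41·t ≡ 7 − 5 ≡ 2 (mod 43). Since 41^(−1) ≡ 21 (mod 43), t ≡ 21·2 ≡ 42 (mod 43). So x ≡ 5 + 41·42 = 1727 (mod 1763).
  Combine with x ≡ 26 (mod 60): write x = 1727 + 1763·t and require 1727 + 1763·t ≡ 26 (mod 60), i.e. 1763·t ≡ 26 − 1727 ≡ 39 (mod 60). Since 1763^(−1) ≡ 47 (mod 60) (1763 ≡ 23 (mod 60)), t ≡ 47·39 ≡ 33 (mod 60). So x ≡ 1727 + 1763·33 = 59906 (mod 105780).
Unique solution in [0, 105780): x = 59906.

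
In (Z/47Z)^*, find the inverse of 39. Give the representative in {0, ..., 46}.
39^(−1) ≡ 41 (mod 47)

Apply the extended Euclidean algorithm to (47, 39), tracking rows (r, s, t) with s·47 + t·39 = r. Each division r_prev = q·r_cur + r_new produces the new row as (previous row) − q·(current row):
  row A: (47, 1, 0)   [1·47 + 0·39 = 47]
  row B: (39, 0, 1)   [0·47 + 1·39 = 39]
  47 = 1·39 + 8   → row C = row A − 1·row B = (8, 1, −1)   [check: 1·47 − 1·39 = 8]
  39 = 4·8 + 7   → row D = row B − 4·row C = (7, −4, 5)   [check: −4·47 + 5·39 = 7]
  8 = 1·7 + 1   → row E = row C − 1·row D = (1, 5, −6)   [check: 5·47 − 6·39 = 1]
  7 = 7·1 + 0   → remainder 0, stop. gcd = 1 (last nonzero row E).
The gcd is 1, so 39 is invertible mod 47. The last nonzero row gives 5·47 − 6·39 = 1, so t = −6. So 39^(−1) ≡ −6 ≡ 41 (mod 47). Verify: 39 · 41 = 1599 ≡ 1 (mod 47). ✓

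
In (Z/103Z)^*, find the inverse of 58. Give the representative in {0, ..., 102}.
58^(−1) ≡ 16 (mod 103)

Apply the extended Euclidean algorithm to (103, 58), tracking rows (r, s, t) with s·103 + t·58 = r. Each division r_prev = q·r_cur + r_new produces the new row as (previous row) − q·(current row):
  row A: (103, 1, 0)   [1·103 + 0·58 = 103]
  row B: (58, 0, 1)   [0·103 + 1·58 = 58]
  103 = 1·58 + 45   → row C = row A − 1·row B = (45, 1, −1)   [check: 1·103 − 1·58 = 45]
  58 = 1·45 + 13   → row D = row B − 1·row C = (13, −1, 2)   [check: −1·103 + 2·58 = 13]
  45 = 3·13 + 6   → row E = row C − 3·row D = (6, 4, −7)   [check: 4·103 − 7·58 = 6]
  13 = 2·6 + 1   → row F = row D − 2·row E = (1, −9, 16)   [check: −9·103 + 16·58 = 1]
  6 = 6·1 + 0   → remainder 0, stop. gcd = 1 (last nonzero row F).
The gcd is 1, so 58 is invertible mod 103. The last nonzero row gives −9·103 + 16·58 = 1, so t = 16. So 58^(−1) ≡ 16 (mod 103). Verify: 58 · 16 = 928 ≡ 1 (mod 103). ✓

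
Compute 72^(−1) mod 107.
72^(−1) ≡ 55 (mod 107)

Apply the extended Euclidean algorithm to (107, 72), tracking rows (r, s, t) with s·107 + t·72 = r. Each division r_prev = q·r_cur + r_new produces the new row as (previous row) − q·(current row):
  row A: (107, 1, 0)   [1·107 + 0·72 = 107]
  row B: (72, 0, 1)   [0·107 + 1·72 = 72]
  107 = 1·72 + 35   → row C = row A − 1·row B = (35, 1, −1)   [check: 1·107 − 1·72 = 35]
  72 = 2·35 + 2   → row D = row B − 2·row C = (2, −2, 3)   [check: −2·107 + 3·72 = 2]
  35 = 17·2 + 1   → row E = row C − 17·row D = (1, 35, −52)   [check: 35·107 − 52·72 = 1]
  2 = 2·1 + 0   → remainder 0, stop. gcd = 1 (last nonzero row E).
The gcd is 1, so 72 is invertible mod 107. The last nonzero row gives 35·107 − 52·72 = 1, so t = −52. So 72^(−1) ≡ −52 ≡ 55 (mod 107). Verify: 72 · 55 = 3960 ≡ 1 (mod 107). ✓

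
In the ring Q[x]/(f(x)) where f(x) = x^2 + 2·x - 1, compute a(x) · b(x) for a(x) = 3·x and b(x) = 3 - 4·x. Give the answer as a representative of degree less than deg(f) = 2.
a · b ≡ 33·x - 12 (mod f(x))

First multiply in Q[x] without reducing: a · b = -12·x^2 + 9·x. Now divide by f(x) = x^2 + 2·x - 1, eliminating the leading term at each step:
  leading term -12·x^2: subtract (-12)·f(x) = -12·x^2 - 24·x + 12, leaving 33·x - 12
The degree is now < 2, so this is the remainder. Hence a · b ≡ 33·x - 12 in Q[x]/(f).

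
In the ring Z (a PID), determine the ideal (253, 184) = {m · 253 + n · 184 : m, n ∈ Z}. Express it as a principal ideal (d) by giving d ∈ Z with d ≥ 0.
(253, 184) = (23); d = 23

In the PID Z, (a, b) is generated by gcd(a, b). Compute gcd(253, 184) with the extended Euclidean algorithm, tracking rows (r, s, t) with s·253 + t·184 = r:
  row A: (253, 1, 0)   [1·253 + 0·184 = 253]
  row B: (184, 0, 1)   [0·253 + 1·184 = 184]
  253 = 1·184 + 69   → row C = row A − 1·row B = (69, 1, −1)   [check: 1·253 − 1·184 = 69]
  184 = 2·69 + 46   → row D = row B − 2·row C = (46, −2, 3)   [check: −2·253 + 3·184 = 46]
  69 = 1·46 + 23   → row E = row C − 1·row D = (23, 3, −4)   [check: 3·253 − 4·184 = 23]
  46 = 2·23 + 0   → remainder 0, stop. gcd = 23 (last nonzero row E).
So gcd(253, 184) = 23, with Bézout identity 3·253 − 4·184 = 23. Containment (⊇): the Bézout identity exhibits 23 as an element of (253, 184), giving (23) ⊆ (253, 184). Containment (⊆): since 23 | 253 and 23 | 184 (253 = 23·11, 184 = 23·8), every Z-linear combination of 253 and 184 is divisible by 23, so (253, 184) ⊆ (23). Therefore (253, 184) = (23), d = 23.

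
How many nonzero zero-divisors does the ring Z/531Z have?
Z/531Z has 182 nonzero zero-divisors

In Z/531Z each nonzero element is either a unit (gcd with 531 is 1) or a zero-divisor (gcd > 1). The number of units is φ(531): factorise 531 = 3^2 · 59, so φ(531) = (3^2 − 3^1) · (59 − 1) = 6 · 58 = 348. The nonzero elements number 531 − 1 = 530. Hence the nonzero zero-divisors number 530 − 348 = 182.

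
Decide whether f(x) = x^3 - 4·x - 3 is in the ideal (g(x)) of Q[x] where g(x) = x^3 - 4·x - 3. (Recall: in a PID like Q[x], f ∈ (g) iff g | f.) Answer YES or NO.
In Q[x] the ideal (g) consists of all multiples of g, so f ∈ (g) iff g | f, i.e. iff the remainder of f on division by g is 0. Divide f by g (g is monic, so eliminate the leading term of the running remainder at each step):
  leading term x^3: subtract (1)·g(x) = x^3 - 4·x - 3, leaving 0
The remainder is 0, so f(x) = g(x) · h(x) with h(x) = 1. Hence g | f, i.e. f ∈ (g).

Final answer: YES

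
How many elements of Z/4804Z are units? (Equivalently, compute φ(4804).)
Z/4804Z has φ(4804) = 2400 units

An element a ∈ Z/4804Z is a unit iff gcd(a, 4804) = 1, so the number of units is φ(4804). φ is multiplicative, with φ(p^e) = p^e − p^(e−1). Factorise 4804 = 2^2 · 1201. Then
  φ(4804) = (2^2 − 2^1) · (1201 − 1) = 2 · 1200 = 2400.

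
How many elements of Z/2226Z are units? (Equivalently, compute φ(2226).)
Z/2226Z has φ(2226) = 624 units

An element a ∈ Z/2226Z is a unit iff gcd(a, 2226) = 1, so the number of units is φ(2226). φ is multiplicative, with φ(p^e) = p^e − p^(e−1). Factorise 2226 = 2 · 3 · 7 · 53. Then
  φ(2226) = (2 − 1) · (3 − 1) · (7 − 1) · (53 − 1) = 1 · 2 · 6 · 52 = 624.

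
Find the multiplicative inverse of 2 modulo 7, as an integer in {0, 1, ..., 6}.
2^(−1) ≡ 4 (mod 7)

Apply the extended Euclidean algorithm to (7, 2), tracking rows (r, s, t) with s·7 + t·2 = r. Each division r_prev = q·r_cur + r_new produces the new row as (previous row) − q·(current row):
  row A: (7, 1, 0)   [1·7 + 0·2 = 7]
  row B: (2, 0, 1)   [0·7 + 1·2 = 2]
  7 = 3·2 + 1   → row C = row A − 3·row B = (1, 1, −3)   [check: 1·7 − 3·2 = 1]
  2 = 2·1 + 0   → remainder 0, stop. gcd = 1 (last nonzero row C).
The gcd is 1, so 2 is invertible mod 7. The last nonzero row gives 1·7 − 3·2 = 1, so t = −3. So 2^(−1) ≡ −3 ≡ 4 (mod 7). Verify: 2 · 4 = 8 ≡ 1 (mod 7). ✓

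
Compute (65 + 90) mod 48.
Reduce the summands first: 65 ≡ 17, 90 ≡ 42 (mod 48), so 65 + 90 ≡ 17 + 42 (mod 48). 17 + 42 = 59; 59 = 1·48 + 11, so (65 + 90) mod 48 = 11.

Final answer: 11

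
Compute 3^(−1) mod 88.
Apply the extended Euclidean algorithm to (88, 3), tracking rows (r, s, t) with s·88 + t·3 = r. Each division r_prev = q·r_cur + r_new produces the new row as (previous row) − q·(current row):
  row A: (88, 1, 0)   [1·88 + 0·3 = 88]
  row B: (3, 0, 1)   [0·88 + 1·3 = 3]
  88 = 29·3 + 1   → row C = row A − 29·row B = (1, 1, −29)   [check: 1·88 − 29·3 = 1]
  3 = 3·1 + 0   → remainder 0, stop. gcd = 1 (last nonzero row C).
The gcd is 1, so 3 is invertible mod 88. The last nonzero row gives 1·88 − 29·3 = 1, so t = −29. So 3^(−1) ≡ −29 ≡ 59 (mod 88). Verify: 3 · 59 = 177 ≡ 1 (mod 88). ✓

Final answer: 3^(−1) ≡ 59 (mod 88)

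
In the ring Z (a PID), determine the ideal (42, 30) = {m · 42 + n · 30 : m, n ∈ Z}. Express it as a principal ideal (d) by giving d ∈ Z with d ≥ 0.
In the PID Z, (a, b) is generated by gcd(a, b). Compute gcd(42, 30) with the extended Euclidean algorithm, tracking rows (r, s, t) with s·42 + t·30 = r:
  row A: (42, 1, 0)   [1·42 + 0·30 = 42]
  row B: (30, 0, 1)   [0·42 + 1·30 = 30]
  42 = 1·30 + 12   → row C = row A − 1·row B = (12, 1, −1)   [check: 1·42 − 1·30 = 12]
  30 = 2·12 + 6   → row D = row B − 2·row C = (6, −2, 3)   [check: −2·42 + 3·30 = 6]
  12 = 2·6 + 0   → remainder 0, stop. gcd = 6 (last nonzero row D).
So gcd(42, 30) = 6, with Bézout identity −2·42 + 3·30 = 6. Containment (⊇): the Bézout identity exhibits 6 as an element of (42, 30), giving (6) ⊆ (42, 30). Containment (⊆): since 6 | 42 and 6 | 30 (42 = 6·7, 30 = 6·5), every Z-linear combination of 42 and 30 is divisible by 6, so (42, 30) ⊆ (6). Therefore (42, 30) = (6), d = 6.

Final answer: (42, 30) = (6); d = 6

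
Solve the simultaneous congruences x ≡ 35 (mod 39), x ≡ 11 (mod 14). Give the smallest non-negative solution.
The moduli 39, 14 are pairwise coprime, so by the CRT there is a unique solution mod 39·14 = 546.
Solve by successive substitution. Start with x ≡ 35 (mod 39).
  Combine with x ≡ 11 (mod 14): write x = 35 + 39·t and require 35 + 39·t ≡ 11 (mod 14), i.e. 39·t ≡ 11 − 35 ≡ 4 (mod 14). Since 39^(−1) ≡ 9 (mod 14) (39 ≡ 11 (mod 14)), t ≡ 9·4 ≡ 8 (mod 14). So x ≡ 35 + 39·8 = 347 (mod 546).
Unique solution in [0, 546): x = 347.

Final answer: x ≡ 347 (mod 546); the representative in [0, 546) is 347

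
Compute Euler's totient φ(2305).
φ(2305) = 1840

φ is multiplicative, with φ(p^e) = p^e − p^(e−1). Factorise 2305 = 5 · 461. Then
  φ(2305) = (5 − 1) · (461 − 1) = 4 · 460 = 1840.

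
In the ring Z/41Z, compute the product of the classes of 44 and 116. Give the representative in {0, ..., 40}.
20

Reduce the factors first: 44 ≡ 3, 116 ≡ 34 (mod 41), so 44 · 116 ≡ 3 · 34 (mod 41). 3 · 34 = 102. Dividing by 41: 102 = 2·41 + 20. So (44 · 116) mod 41 = 20.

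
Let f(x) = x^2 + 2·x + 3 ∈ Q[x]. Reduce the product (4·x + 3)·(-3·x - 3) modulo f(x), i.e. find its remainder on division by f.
a · b ≡ 3·x + 27 (mod f(x))

First multiply in Q[x] without reducing: a · b = -12·x^2 - 21·x - 9. Now divide by f(x) = x^2 + 2·x + 3, eliminating the leading term at each step:
  leading term -12·x^2: subtract (-12)·f(x) = -12·x^2 - 24·x - 36, leaving 3·x + 27
The degree is now < 2, so this is the remainder. Hence a · b ≡ 3·x + 27 in Q[x]/(f).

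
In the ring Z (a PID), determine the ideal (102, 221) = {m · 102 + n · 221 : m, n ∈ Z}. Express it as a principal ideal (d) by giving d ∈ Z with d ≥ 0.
In the PID Z, (a, b) is generated by gcd(a, b). Compute gcd(221, 102) with the extended Euclidean algorithm, tracking rows (r, s, t) with s·221 + t·102 = r:
  row A: (221, 1, 0)   [1·221 + 0·102 = 221]
  row B: (102, 0, 1)   [0·221 + 1·102 = 102]
  221 = 2·102 + 17   → row C = row A − 2·row B = (17, 1, −2)   [check: 1·221 − 2·102 = 17]
  102 = 6·17 + 0   → remainder 0, stop. gcd = 17 (last nonzero row C).
So gcd(102, 221) = 17, with Bézout identity 1·221 − 2·102 = 17. Containment (⊇): the Bézout identity exhibits 17 as an element of (102, 221), giving (17) ⊆ (102, 221). Containment (⊆): since 17 | 102 and 17 | 221 (102 = 17·6, 221 = 17·13), every Z-linear combination of 102 and 221 is divisible by 17, so (102, 221) ⊆ (17). Therefore (102, 221) = (17), d = 17.

Final answer: (102, 221) = (17); d = 17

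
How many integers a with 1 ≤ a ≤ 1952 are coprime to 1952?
The number of a ∈ {1, ..., 1952} with gcd(a, 1952) = 1 is by definition Euler's totient φ(1952). φ is multiplicative, with φ(p^e) = p^e − p^(e−1). Factorise 1952 = 2^5 · 61. Then
  φ(1952) = (2^5 − 2^4) · (61 − 1) = 16 · 60 = 960.
So there are 960 such integers.

Final answer: 960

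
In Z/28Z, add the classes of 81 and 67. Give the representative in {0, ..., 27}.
8

Reduce the summands first: 81 ≡ 25, 67 ≡ 11 (mod 28), so 81 + 67 ≡ 25 + 11 (mod 28). 25 + 11 = 36; 36 = 1·28 + 8, so (81 + 67) mod 28 = 8.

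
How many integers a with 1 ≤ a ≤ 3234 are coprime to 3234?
The number of a ∈ {1, ..., 3234} with gcd(a, 3234) = 1 is by definition Euler's totient φ(3234). φ is multiplicative, with φ(p^e) = p^e − p^(e−1). Factorise 3234 = 2 · 3 · 7^2 · 11. Then
  φ(3234) = (2 − 1) · (3 − 1) · (7^2 − 7^1) · (11 − 1) = 1 · 2 · 42 · 10 = 840.
So there are 840 such integers.

Final answer: 840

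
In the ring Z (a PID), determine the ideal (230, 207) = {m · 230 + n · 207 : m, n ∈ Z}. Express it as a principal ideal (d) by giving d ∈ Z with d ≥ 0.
In the PID Z, (a, b) is generated by gcd(a, b). Compute gcd(230, 207) with the extended Euclidean algorithm, tracking rows (r, s, t) with s·230 + t·207 = r:
  row A: (230, 1, 0)   [1·230 + 0·207 = 230]
  row B: (207, 0, 1)   [0·230 + 1·207 = 207]
  230 = 1·207 + 23   → row C = row A − 1·row B = (23, 1, −1)   [check: 1·230 − 1·207 = 23]
  207 = 9·23 + 0   → remainder 0, stop. gcd = 23 (last nonzero row C).
So gcd(230, 207) = 23, with Bézout identity 1·230 − 1·207 = 23. Containment (⊇): the Bézout identity exhibits 23 as an element of (230, 207), giving (23) ⊆ (230, 207). Containment (⊆): since 23 | 230 and 23 | 207 (230 = 23·10, 207 = 23·9), every Z-linear combination of 230 and 207 is divisible by 23, so (230, 207) ⊆ (23). Therefore (230, 207) = (23), d = 23.

Final answer: (230, 207) = (23); d = 23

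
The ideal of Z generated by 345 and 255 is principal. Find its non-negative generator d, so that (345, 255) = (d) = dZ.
(345, 255) = (15); d = 15

In the PID Z, (a, b) is generated by gcd(a, b). Compute gcd(345, 255) with the extended Euclidean algorithm, tracking rows (r, s, t) with s·345 + t·255 = r:
  row A: (345, 1, 0)   [1·345 + 0·255 = 345]
  row B: (255, 0, 1)   [0·345 + 1·255 = 255]
  345 = 1·255 + 90   → row C = row A − 1·row B = (90, 1, −1)   [check: 1·345 − 1·255 = 90]
  255 = 2·90 + 75   → row D = row B − 2·row C = (75, −2, 3)   [check: −2·345 + 3·255 = 75]
  90 = 1·75 + 15   → row E = row C − 1·row D = (15, 3, −4)   [check: 3·345 − 4·255 = 15]
  75 = 5·15 + 0   → remainder 0, stop. gcd = 15 (last nonzero row E).
So gcd(345, 255) = 15, with Bézout identity 3·345 − 4·255 = 15. Containment (⊇): the Bézout identity exhibits 15 as an element of (345, 255), giving (15) ⊆ (345, 255). Containment (⊆): since 15 | 345 and 15 | 255 (345 = 15·23, 255 = 15·17), every Z-linear combination of 345 and 255 is divisible by 15, so (345, 255) ⊆ (15). Therefore (345, 255) = (15), d = 15.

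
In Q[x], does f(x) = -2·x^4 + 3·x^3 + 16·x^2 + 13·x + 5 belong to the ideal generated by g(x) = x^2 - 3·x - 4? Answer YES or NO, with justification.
In Q[x] the ideal (g) consists of all multiples of g, so f ∈ (g) iff g | f, i.e. iff the remainder of f on division by g is 0. Divide f by g (g is monic, so eliminate the leading term of the running remainder at each step):
  leading term -2·x^4: subtract (-2·x^2)·g(x) = -2·x^4 + 6·x^3 + 8·x^2, leaving -3·x^3 + 8·x^2 + 13·x + 5
  leading term -3·x^3: subtract (-3·x)·g(x) = -3·x^3 + 9·x^2 + 12·x, leaving -x^2 + x + 5
  leading term -x^2: subtract (-1)·g(x) = -x^2 + 3·x + 4, leaving 1 - 2·x
The remainder r(x) = 1 - 2·x ≠ 0 (and deg r < deg g), so g ∤ f, i.e. f ∉ (g).

Final answer: NO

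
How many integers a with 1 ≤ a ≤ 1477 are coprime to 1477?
1260

The number of a ∈ {1, ..., 1477} with gcd(a, 1477) = 1 is by definition Euler's totient φ(1477). φ is multiplicative, with φ(p^e) = p^e − p^(e−1). Factorise 1477 = 7 · 211. Then
  φ(1477) = (7 − 1) · (211 − 1) = 6 · 210 = 1260.
So there are 1260 such integers.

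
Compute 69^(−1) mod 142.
Apply the extended Euclidean algorithm to (142, 69), tracking rows (r, s, t) with s·142 + t·69 = r. Each division r_prev = q·r_cur + r_new produces the new row as (previous row) − q·(current row):
  row A: (142, 1, 0)   [1·142 + 0·69 = 142]
  row B: (69, 0, 1)   [0·142 + 1·69 = 69]
  142 = 2·69 + 4   → row C = row A − 2·row B = (4, 1, −2)   [check: 1·142 − 2·69 = 4]
  69 = 17·4 + 1   → row D = row B − 17·row C = (1, −17, 35)   [check: −17·142 + 35·69 = 1]
  4 = 4·1 + 0   → remainder 0, stop. gcd = 1 (last nonzero row D).
The gcd is 1, so 69 is invertible mod 142. The last nonzero row gives −17·142 + 35·69 = 1, so t = 35. So 69^(−1) ≡ 35 (mod 142). Verify: 69 · 35 = 2415 ≡ 1 (mod 142). ✓

Final answer: 69^(−1) ≡ 35 (mod 142)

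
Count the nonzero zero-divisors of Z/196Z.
In Z/196Z each nonzero element is either a unit (gcd with 196 is 1) or a zero-divisor (gcd > 1). The number of units is φ(196): factorise 196 = 2^2 · 7^2, so φ(196) = (2^2 − 2^1) · (7^2 − 7^1) = 2 · 42 = 84. The nonzero elements number 196 − 1 = 195. Hence the nonzero zero-divisors number 195 − 84 = 111.

Final answer: Z/196Z has 111 nonzero zero-divisors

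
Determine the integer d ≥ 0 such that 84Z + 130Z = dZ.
In the PID Z, (a, b) is generated by gcd(a, b). Compute gcd(130, 84) with the extended Euclidean algorithm, tracking rows (r, s, t) with s·130 + t·84 = r:
  row A: (130, 1, 0)   [1·130 + 0·84 = 130]
  row B: (84, 0, 1)   [0·130 + 1·84 = 84]
  130 = 1·84 + 46   → row C = row A − 1·row B = (46, 1, −1)   [check: 1·130 − 1·84 = 46]
  84 = 1·46 + 38   → row D = row B − 1·row C = (38, −1, 2)   [check: −1·130 + 2·84 = 38]
  46 = 1·38 + 8   → row E = row C − 1·row D = (8, 2, −3)   [check: 2·130 − 3·84 = 8]
  38 = 4·8 + 6   → row F = row D − 4·row E = (6, −9, 14)   [check: −9·130 + 14·84 = 6]
  8 = 1·6 + 2   → row G = row E − 1·row F = (2, 11, −17)   [check: 11·130 − 17·84 = 2]
  6 = 3·2 + 0   → remainder 0, stop. gcd = 2 (last nonzero row G).
So gcd(84, 130) = 2, with Bézout identity 11·130 − 17·84 = 2. Containment (⊇): the Bézout identity exhibits 2 as an element of (84, 130), giving (2) ⊆ (84, 130). Containment (⊆): since 2 | 84 and 2 | 130 (84 = 2·42, 130 = 2·65), every Z-linear combination of 84 and 130 is divisible by 2, so (84, 130) ⊆ (2). Therefore (84, 130) = (2), d = 2.

Final answer: (84, 130) = (2); d = 2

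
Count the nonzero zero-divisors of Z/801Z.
In Z/801Z each nonzero element is either a unit (gcd with 801 is 1) or a zero-divisor (gcd > 1). The number of units is φ(801): factorise 801 = 3^2 · 89, so φ(801) = (3^2 − 3^1) · (89 − 1) = 6 · 88 = 528. The nonzero elements number 801 − 1 = 800. Hence the nonzero zero-divisors number 800 − 528 = 272.

Final answer: Z/801Z has 272 nonzero zero-divisors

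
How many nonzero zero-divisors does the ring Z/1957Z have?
Z/1957Z has 120 nonzero zero-divisors

In Z/1957Z each nonzero element is either a unit (gcd with 1957 is 1) or a zero-divisor (gcd > 1). The number of units is φ(1957): factorise 1957 = 19 · 103, so φ(1957) = (19 − 1) · (103 − 1) = 18 · 102 = 1836. The nonzero elements number 1957 − 1 = 1956. Hence the nonzero zero-divisors number 1956 − 1836 = 120.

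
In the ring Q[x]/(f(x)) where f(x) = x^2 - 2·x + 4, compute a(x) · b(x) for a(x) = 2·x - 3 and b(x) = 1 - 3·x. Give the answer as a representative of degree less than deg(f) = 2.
a · b ≡ 21 - x (mod f(x))

First multiply in Q[x] without reducing: a · b = -6·x^2 + 11·x - 3. Now divide by f(x) = x^2 - 2·x + 4, eliminating the leading term at each step:
  leading term -6·x^2: subtract (-6)·f(x) = -6·x^2 + 12·x - 24, leaving 21 - x
The degree is now < 2, so this is the remainder. Hence a · b ≡ 21 - x in Q[x]/(f).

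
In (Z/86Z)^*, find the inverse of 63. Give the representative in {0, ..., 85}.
Apply the extended Euclidean algorithm to (86, 63), tracking rows (r, s, t) with s·86 + t·63 = r. Each division r_prev = q·r_cur + r_new produces the new row as (previous row) − q·(current row):
  row A: (86, 1, 0)   [1·86 + 0·63 = 86]
  row B: (63, 0, 1)   [0·86 + 1·63 = 63]
  86 = 1·63 + 23   → row C = row A − 1·row B = (23, 1, −1)   [check: 1·86 − 1·63 = 23]
  63 = 2·23 + 17   → row D = row B − 2·row C = (17, −2, 3)   [check: −2·86 + 3·63 = 17]
  23 = 1·17 + 6   → row E = row C − 1·row D = (6, 3, −4)   [check: 3·86 − 4·63 = 6]
  17 = 2·6 + 5   → row F = row D − 2·row E = (5, −8, 11)   [check: −8·86 + 11·63 = 5]
  6 = 1·5 + 1   → row G = row E − 1·row F = (1, 11, −15)   [check: 11·86 − 15·63 = 1]
  5 = 5·1 + 0   → remainder 0, stop. gcd = 1 (last nonzero row G).
The gcd is 1, so 63 is invertible mod 86. The last nonzero row gives 11·86 − 15·63 = 1, so t = −15. So 63^(−1) ≡ −15 ≡ 71 (mod 86). Verify: 63 · 71 = 4473 ≡ 1 (mod 86). ✓

Final answer: 63^(−1) ≡ 71 (mod 86)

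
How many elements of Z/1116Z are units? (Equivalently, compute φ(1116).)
Z/1116Z has φ(1116) = 360 units

An element a ∈ Z/1116Z is a unit iff gcd(a, 1116) = 1, so the number of units is φ(1116). φ is multiplicative, with φ(p^e) = p^e − p^(e−1). Factorise 1116 = 2^2 · 3^2 · 31. Then
  φ(1116) = (2^2 − 2^1) · (3^2 − 3^1) · (31 − 1) = 2 · 6 · 30 = 360.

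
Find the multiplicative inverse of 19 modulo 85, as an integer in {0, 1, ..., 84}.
19^(−1) ≡ 9 (mod 85)

Apply the extended Euclidean algorithm to (85, 19), tracking rows (r, s, t) with s·85 + t·19 = r. Each division r_prev = q·r_cur + r_new produces the new row as (previous row) − q·(current row):
  row A: (85, 1, 0)   [1·85 + 0·19 = 85]
  row B: (19, 0, 1)   [0·85 + 1·19 = 19]
  85 = 4·19 + 9   → row C = row A − 4·row B = (9, 1, −4)   [check: 1·85 − 4·19 = 9]
  19 = 2·9 + 1   → row D = row B − 2·row C = (1, −2, 9)   [check: −2·85 + 9·19 = 1]
  9 = 9·1 + 0   → remainder 0, stop. gcd = 1 (last nonzero row D).
The gcd is 1, so 19 is invertible mod 85. The last nonzero row gives −2·85 + 9·19 = 1, so t = 9. So 19^(−1) ≡ 9 (mod 85). Verify: 19 · 9 = 171 ≡ 1 (mod 85). ✓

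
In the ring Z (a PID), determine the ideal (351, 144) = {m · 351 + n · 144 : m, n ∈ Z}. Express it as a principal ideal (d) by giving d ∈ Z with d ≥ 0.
In the PID Z, (a, b) is generated by gcd(a, b). Compute gcd(351, 144) with the extended Euclidean algorithm, tracking rows (r, s, t) with s·351 + t·144 = r:
  row A: (351, 1, 0)   [1·351 + 0·144 = 351]
  row B: (144, 0, 1)   [0·351 + 1·144 = 144]
  351 = 2·144 + 63   → row C = row A − 2·row B = (63, 1, −2)   [check: 1·351 − 2·144 = 63]
  144 = 2·63 + 18   → row D = row B − 2·row C = (18, −2, 5)   [check: −2·351 + 5·144 = 18]
  63 = 3·18 + 9   → row E = row C − 3·row D = (9, 7, −17)   [check: 7·351 − 17·144 = 9]
  18 = 2·9 + 0   → remainder 0, stop. gcd = 9 (last nonzero row E).
So gcd(351, 144) = 9, with Bézout identity 7·351 − 17·144 = 9. Containment (⊇): the Bézout identity exhibits 9 as an element of (351, 144), giving (9) ⊆ (351, 144). Containment (⊆): since 9 | 351 and 9 | 144 (351 = 9·39, 144 = 9·16), every Z-linear combination of 351 and 144 is divisible by 9, so (351, 144) ⊆ (9). Therefore (351, 144) = (9), d = 9.

Final answer: (351, 144) = (9); d = 9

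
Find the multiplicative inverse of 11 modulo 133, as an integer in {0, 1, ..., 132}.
11^(−1) ≡ 121 (mod 133)

Apply the extended Euclidean algorithm to (133, 11), tracking rows (r, s, t) with s·133 + t·11 = r. Each division r_prev = q·r_cur + r_new produces the new row as (previous row) − q·(current row):
  row A: (133, 1, 0)   [1·133 + 0·11 = 133]
  row B: (11, 0, 1)   [0·133 + 1·11 = 11]
  133 = 12·11 + 1   → row C = row A − 12·row B = (1, 1, −12)   [check: 1·133 − 12·11 = 1]
  11 = 11·1 + 0   → remainder 0, stop. gcd = 1 (last nonzero row C).
The gcd is 1, so 11 is invertible mod 133. The last nonzero row gives 1·133 − 12·11 = 1, so t = −12. So 11^(−1) ≡ −12 ≡ 121 (mod 133). Verify: 11 · 121 = 1331 ≡ 1 (mod 133). ✓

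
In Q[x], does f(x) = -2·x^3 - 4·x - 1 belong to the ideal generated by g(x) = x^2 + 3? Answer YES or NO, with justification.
In Q[x] the ideal (g) consists of all multiples of g, so f ∈ (g) iff g | f, i.e. iff the remainder of f on division by g is 0. Divide f by g (g is monic, so eliminate the leading term of the running remainder at each step):
  leading term -2·x^3: subtract (-2·x)·g(x) = -2·x^3 - 6·x, leaving 2·x - 1
The remainder r(x) = 2·x - 1 ≠ 0 (and deg r < deg g), so g ∤ f, i.e. f ∉ (g).

Final answer: NO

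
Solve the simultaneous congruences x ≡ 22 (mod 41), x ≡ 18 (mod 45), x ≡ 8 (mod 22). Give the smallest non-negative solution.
x ≡ 20358 (mod 40590); the representative in [0, 40590) is 20358

The moduli 41, 45, 22 are pairwise coprime, so by the CRT there is a unique solution mod 41·45·22 = 40590.
Solve by successive substitution. Start with x ≡ 22 (mod 41).
  Combine with x ≡ 18 (mod 45): write x = 22 + 41·t and require 22 + 41·t ≡ 18 (mod 45), i.e. 41·t ≡ 18 − 22 ≡ 41 (mod 45). Since 41^(−1) ≡ 11 (mod 45), t ≡ 11·41 ≡ 1 (mod 45). So x ≡ 22 + 41·1 = 63 (mod 1845).
  Combine with x ≡ 8 (mod 22): write x = 63 + 1845·t and require 63 + 1845·t ≡ 8 (mod 22), i.e. 1845·t ≡ 8 − 63 ≡ 11 (mod 22). Since 1845^(−1) ≡ 7 (mod 22) (1845 ≡ 19 (mod 22)), t ≡ 7·11 ≡ 11 (mod 22). So x ≡ 63 + 1845·11 = 20358 (mod 40590).
Unique solution in [0, 40590): x = 20358.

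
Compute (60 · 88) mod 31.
10

Reduce the factors first: 60 ≡ 29, 88 ≡ 26 (mod 31), so 60 · 88 ≡ 29 · 26 (mod 31). 29 · 26 = 754. Dividing by 31: 754 = 24·31 + 10. So (60 · 88) mod 31 = 10.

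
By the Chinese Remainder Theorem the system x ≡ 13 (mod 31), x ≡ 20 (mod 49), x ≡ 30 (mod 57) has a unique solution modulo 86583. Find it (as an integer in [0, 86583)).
The moduli 31, 49, 57 are pairwise coprime, so by the CRT there is a unique solution mod 31·49·57 = 86583.
Solve by successive substitution. Start with x ≡ 13 (mod 31).
  Combine with x ≡ 20 (mod 49): write x = 13 + 31·t and require 13 + 31·t ≡ 20 (mod 49), i.e. 31·t ≡ 20 − 13 ≡ 7 (mod 49). Since 31^(−1) ≡ 19 (mod 49), t ≡ 19·7 ≡ 35 (mod 49). So x ≡ 13 + 31·35 = 1098 (mod 1519).
  Combine with x ≡ 30 (mod 57): write x = 1098 + 1519·t and require 1098 + 1519·t ≡ 30 (mod 57), i.e. 1519·t ≡ 30 − 1098 ≡ 15 (mod 57). Since 1519^(−1) ≡ 37 (mod 57) (1519 ≡ 37 (mod 57)), t ≡ 37·15 ≡ 42 (mod 57). So x ≡ 1098 + 1519·42 = 64896 (mod 86583).
Unique solution in [0, 86583): x = 64896.

Final answer: x ≡ 64896 (mod 86583); the representative in [0, 86583) is 64896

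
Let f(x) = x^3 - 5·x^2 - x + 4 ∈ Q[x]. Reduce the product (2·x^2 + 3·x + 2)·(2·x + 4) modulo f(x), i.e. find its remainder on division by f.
First multiply in Q[x] without reducing: a · b = 4·x^3 + 14·x^2 + 16·x + 8. Now divide by f(x) = x^3 - 5·x^2 - x + 4, eliminating the leading term at each step:
  leading term 4·x^3: subtract (4)·f(x) = 4·x^3 - 20·x^2 - 4·x + 16, leaving 34·x^2 + 20·x - 8
The degree is now < 3, so this is the remainder. Hence a · b ≡ 34·x^2 + 20·x - 8 in Q[x]/(f).

Final answer: a · b ≡ 34·x^2 + 20·x - 8 (mod f(x))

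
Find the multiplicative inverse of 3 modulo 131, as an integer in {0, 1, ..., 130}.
Apply the extended Euclidean algorithm to (131, 3), tracking rows (r, s, t) with s·131 + t·3 = r. Each division r_prev = q·r_cur + r_new produces the new row as (previous row) − q·(current row):
  row A: (131, 1, 0)   [1·131 + 0·3 = 131]
  row B: (3, 0, 1)   [0·131 + 1·3 = 3]
  131 = 43·3 + 2   → row C = row A − 43·row B = (2, 1, −43)   [check: 1·131 − 43·3 = 2]
  3 = 1·2 + 1   → row D = row B − 1·row C = (1, −1, 44)   [check: −1·131 + 44·3 = 1]
  2 = 2·1 + 0   → remainder 0, stop. gcd = 1 (last nonzero row D).
The gcd is 1, so 3 is invertible mod 131. The last nonzero row gives −1·131 + 44·3 = 1, so t = 44. So 3^(−1) ≡ 44 (mod 131). Verify: 3 · 44 = 132 ≡ 1 (mod 131). ✓

Final answer: 3^(−1) ≡ 44 (mod 131)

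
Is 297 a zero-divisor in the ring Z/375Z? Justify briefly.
gcd(297, 375) = 3 > 1, so 297 is not a unit in Z/375Z. In Z/nZ every nonzero non-unit is a zero-divisor: explicitly, take b = 375/gcd = 125 ≠ 0 (mod 375); then 297·125 = 37125 = 99·375, i.e. 297·125 ≡ 0 (mod 375). So 297 is a zero-divisor.

Final answer: YES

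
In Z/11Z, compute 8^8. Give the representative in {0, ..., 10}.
5

Use repeated squaring. Binary(8) = 1000. Walk through the bits of the exponent 8 left-to-right: at each bit after the leading one, square the running value, then multiply by 8 if the bit is 1 (always reducing mod 11):
  bit 1 = 1 (leading): start with 8.
  bit 2 = 0: square 8^2 = 64 ≡ 9 (mod 11).
  bit 3 = 0: square 9^2 = 81 ≡ 4 (mod 11).
  bit 4 = 0: square 4^2 = 16 ≡ 5 (mod 11).
Final value: 8^8 ≡ 5 (mod 11).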